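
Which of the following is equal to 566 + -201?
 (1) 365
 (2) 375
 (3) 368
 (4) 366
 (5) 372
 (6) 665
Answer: 1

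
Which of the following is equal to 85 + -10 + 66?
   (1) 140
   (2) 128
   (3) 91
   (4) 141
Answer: 4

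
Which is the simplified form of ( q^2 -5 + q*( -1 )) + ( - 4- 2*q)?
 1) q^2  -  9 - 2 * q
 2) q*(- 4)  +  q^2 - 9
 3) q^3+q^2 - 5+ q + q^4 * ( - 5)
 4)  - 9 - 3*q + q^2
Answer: 4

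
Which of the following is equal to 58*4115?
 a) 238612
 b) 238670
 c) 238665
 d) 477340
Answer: b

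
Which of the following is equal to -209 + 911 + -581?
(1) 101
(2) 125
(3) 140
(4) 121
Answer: 4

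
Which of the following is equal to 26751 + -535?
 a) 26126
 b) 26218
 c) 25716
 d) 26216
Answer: d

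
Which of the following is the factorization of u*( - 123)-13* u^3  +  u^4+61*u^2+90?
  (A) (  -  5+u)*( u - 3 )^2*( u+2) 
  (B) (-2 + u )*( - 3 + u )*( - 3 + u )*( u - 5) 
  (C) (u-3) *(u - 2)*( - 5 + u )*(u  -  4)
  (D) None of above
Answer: B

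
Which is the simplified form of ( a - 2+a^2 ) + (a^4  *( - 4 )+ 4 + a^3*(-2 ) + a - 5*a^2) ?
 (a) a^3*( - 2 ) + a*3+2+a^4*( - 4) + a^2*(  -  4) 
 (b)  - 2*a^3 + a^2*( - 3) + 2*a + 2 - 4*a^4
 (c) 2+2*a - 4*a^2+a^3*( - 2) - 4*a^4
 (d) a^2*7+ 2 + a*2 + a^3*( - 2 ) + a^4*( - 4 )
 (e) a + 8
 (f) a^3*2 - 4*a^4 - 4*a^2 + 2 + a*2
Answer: c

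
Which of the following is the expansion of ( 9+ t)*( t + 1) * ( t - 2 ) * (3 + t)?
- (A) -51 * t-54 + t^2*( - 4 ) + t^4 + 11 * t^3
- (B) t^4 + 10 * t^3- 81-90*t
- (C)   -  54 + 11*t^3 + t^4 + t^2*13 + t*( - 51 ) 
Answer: C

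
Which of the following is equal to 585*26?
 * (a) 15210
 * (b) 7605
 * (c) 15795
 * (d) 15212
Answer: a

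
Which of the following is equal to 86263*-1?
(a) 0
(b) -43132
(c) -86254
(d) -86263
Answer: d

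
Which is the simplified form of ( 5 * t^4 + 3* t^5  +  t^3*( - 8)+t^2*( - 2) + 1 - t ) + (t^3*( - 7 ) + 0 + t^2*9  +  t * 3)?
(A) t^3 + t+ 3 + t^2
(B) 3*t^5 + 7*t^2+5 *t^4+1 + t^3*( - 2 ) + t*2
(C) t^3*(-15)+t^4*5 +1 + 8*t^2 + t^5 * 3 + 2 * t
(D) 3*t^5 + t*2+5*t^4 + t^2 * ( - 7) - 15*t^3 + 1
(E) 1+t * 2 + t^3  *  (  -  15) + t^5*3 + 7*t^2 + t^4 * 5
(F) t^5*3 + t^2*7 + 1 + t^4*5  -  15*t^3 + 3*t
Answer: E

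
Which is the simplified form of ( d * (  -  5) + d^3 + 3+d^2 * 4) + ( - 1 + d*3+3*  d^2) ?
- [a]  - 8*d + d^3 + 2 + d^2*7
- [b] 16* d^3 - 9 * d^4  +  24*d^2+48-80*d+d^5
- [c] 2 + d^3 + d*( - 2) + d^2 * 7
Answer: c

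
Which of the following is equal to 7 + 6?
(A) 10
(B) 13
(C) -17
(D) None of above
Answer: B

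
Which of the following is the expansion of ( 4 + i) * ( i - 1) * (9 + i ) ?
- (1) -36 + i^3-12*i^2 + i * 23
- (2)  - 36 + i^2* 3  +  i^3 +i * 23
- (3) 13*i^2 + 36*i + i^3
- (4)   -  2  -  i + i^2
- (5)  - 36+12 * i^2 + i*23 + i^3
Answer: 5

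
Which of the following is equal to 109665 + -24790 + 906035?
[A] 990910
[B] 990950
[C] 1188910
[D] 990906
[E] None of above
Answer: A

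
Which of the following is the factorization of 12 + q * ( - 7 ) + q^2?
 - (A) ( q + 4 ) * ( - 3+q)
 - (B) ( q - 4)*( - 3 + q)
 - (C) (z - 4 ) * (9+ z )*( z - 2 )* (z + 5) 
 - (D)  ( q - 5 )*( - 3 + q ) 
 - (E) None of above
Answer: B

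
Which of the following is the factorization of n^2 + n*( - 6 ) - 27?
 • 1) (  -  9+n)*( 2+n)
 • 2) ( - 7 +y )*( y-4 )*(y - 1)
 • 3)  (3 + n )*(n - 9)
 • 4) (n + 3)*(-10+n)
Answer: 3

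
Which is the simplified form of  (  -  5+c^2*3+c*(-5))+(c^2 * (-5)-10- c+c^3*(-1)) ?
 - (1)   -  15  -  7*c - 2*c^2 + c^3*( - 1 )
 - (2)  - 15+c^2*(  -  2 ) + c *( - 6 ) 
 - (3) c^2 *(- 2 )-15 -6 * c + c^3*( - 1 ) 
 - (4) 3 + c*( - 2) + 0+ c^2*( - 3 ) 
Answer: 3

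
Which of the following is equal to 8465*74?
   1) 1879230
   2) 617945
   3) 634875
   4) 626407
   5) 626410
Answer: 5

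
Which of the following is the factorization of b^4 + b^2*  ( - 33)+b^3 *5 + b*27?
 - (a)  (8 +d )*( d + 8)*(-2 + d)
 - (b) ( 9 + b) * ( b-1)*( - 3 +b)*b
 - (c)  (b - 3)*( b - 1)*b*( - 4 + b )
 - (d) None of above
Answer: b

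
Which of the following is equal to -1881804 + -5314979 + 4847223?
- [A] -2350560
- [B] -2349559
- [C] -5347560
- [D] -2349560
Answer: D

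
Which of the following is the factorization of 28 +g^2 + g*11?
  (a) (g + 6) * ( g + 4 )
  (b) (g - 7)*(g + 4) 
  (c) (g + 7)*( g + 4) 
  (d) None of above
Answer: c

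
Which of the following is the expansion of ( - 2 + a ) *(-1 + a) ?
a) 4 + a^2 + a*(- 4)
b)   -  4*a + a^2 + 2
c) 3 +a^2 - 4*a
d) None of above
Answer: d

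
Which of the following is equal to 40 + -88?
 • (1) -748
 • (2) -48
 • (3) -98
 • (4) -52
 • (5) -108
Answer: 2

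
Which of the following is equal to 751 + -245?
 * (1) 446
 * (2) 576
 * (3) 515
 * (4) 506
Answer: 4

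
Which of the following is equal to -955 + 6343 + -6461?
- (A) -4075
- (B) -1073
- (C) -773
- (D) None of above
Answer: B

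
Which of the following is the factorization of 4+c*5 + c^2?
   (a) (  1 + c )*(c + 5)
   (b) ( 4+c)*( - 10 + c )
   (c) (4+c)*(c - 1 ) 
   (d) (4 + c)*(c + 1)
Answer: d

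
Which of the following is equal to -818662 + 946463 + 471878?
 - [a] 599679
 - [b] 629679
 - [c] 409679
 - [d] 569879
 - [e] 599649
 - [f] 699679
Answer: a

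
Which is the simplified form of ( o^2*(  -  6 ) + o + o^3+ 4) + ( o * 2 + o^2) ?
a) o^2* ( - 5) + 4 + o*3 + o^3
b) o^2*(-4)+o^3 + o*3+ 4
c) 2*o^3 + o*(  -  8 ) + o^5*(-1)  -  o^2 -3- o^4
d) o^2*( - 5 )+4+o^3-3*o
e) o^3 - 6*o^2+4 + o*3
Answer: a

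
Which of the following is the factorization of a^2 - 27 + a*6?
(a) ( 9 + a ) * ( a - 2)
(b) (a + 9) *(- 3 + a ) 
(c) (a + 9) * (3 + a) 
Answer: b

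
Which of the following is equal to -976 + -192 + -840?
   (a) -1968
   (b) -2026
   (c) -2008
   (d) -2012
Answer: c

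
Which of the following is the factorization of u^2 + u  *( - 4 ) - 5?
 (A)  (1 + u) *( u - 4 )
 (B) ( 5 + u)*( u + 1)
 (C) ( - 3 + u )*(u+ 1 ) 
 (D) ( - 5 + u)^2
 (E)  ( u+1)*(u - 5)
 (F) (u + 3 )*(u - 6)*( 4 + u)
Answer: E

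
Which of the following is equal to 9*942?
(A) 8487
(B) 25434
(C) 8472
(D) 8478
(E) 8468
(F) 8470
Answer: D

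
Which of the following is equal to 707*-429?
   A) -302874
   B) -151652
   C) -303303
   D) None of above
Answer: C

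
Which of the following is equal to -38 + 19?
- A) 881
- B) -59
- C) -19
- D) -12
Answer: C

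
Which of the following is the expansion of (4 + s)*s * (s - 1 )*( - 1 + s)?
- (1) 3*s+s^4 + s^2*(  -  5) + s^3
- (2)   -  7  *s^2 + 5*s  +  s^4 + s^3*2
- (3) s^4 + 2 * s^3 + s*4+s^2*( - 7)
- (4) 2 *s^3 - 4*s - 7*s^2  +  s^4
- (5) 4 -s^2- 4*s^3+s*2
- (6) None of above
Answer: 3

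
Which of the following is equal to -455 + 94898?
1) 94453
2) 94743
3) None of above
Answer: 3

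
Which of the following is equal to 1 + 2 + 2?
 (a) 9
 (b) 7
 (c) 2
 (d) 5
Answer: d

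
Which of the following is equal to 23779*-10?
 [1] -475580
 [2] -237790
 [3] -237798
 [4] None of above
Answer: 2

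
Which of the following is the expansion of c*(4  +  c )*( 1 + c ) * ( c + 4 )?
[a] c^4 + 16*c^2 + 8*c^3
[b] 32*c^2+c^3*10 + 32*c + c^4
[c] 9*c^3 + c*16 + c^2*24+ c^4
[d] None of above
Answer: c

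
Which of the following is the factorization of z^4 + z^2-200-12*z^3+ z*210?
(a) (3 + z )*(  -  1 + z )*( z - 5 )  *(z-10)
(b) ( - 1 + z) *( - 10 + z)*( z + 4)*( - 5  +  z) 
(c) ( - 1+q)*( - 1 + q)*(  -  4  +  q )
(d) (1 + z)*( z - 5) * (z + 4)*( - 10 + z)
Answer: b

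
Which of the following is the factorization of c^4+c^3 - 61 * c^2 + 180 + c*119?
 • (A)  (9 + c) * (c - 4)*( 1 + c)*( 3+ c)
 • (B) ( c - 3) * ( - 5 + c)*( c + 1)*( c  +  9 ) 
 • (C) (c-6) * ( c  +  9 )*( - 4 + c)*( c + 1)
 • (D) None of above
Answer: D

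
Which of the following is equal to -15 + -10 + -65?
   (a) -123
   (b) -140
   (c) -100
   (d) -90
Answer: d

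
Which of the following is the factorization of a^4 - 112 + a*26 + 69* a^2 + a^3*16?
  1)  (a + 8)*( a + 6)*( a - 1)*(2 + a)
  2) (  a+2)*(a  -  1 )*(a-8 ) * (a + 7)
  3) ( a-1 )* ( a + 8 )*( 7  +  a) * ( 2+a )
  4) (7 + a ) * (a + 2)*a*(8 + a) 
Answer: 3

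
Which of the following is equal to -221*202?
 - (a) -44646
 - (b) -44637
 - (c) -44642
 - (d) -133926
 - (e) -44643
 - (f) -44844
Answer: c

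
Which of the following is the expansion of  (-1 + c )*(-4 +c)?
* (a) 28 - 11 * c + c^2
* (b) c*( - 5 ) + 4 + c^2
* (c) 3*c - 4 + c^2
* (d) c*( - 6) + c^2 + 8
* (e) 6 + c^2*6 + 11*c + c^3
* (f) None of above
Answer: b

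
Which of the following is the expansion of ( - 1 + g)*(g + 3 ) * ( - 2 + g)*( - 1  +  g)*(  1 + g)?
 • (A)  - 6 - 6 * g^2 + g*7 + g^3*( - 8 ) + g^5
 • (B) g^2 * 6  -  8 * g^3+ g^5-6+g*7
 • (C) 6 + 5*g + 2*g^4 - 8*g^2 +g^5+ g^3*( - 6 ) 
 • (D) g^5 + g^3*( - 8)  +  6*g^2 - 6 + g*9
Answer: B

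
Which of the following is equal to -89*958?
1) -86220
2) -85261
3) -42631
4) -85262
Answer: 4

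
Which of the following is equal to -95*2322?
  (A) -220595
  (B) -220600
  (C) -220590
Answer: C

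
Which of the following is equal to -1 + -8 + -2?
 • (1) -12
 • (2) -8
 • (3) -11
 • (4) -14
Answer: 3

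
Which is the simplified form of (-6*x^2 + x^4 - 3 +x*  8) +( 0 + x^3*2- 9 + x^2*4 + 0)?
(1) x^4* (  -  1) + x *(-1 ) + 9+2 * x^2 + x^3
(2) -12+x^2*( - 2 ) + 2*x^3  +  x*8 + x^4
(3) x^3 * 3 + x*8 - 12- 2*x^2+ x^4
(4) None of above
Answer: 2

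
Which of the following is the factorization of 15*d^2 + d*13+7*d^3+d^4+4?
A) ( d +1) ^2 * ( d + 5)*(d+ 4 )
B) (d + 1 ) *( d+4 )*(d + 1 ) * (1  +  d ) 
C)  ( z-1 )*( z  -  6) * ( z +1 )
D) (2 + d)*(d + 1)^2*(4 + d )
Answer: B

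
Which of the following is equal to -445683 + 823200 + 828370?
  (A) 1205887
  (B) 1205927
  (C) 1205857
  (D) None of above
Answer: A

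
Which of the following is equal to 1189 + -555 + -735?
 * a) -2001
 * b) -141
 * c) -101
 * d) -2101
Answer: c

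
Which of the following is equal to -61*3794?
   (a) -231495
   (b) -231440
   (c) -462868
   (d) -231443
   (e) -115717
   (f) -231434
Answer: f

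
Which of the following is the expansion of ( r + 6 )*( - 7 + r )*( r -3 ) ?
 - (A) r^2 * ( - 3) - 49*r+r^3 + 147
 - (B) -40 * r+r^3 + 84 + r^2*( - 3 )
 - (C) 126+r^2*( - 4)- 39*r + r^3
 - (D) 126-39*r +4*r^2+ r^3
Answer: C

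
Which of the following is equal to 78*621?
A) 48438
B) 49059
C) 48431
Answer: A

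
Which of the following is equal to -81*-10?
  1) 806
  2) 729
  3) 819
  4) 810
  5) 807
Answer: 4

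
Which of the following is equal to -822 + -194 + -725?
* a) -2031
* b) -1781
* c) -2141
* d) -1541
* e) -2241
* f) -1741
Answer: f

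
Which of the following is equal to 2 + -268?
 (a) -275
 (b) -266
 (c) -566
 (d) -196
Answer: b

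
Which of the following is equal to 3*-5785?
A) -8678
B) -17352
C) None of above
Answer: C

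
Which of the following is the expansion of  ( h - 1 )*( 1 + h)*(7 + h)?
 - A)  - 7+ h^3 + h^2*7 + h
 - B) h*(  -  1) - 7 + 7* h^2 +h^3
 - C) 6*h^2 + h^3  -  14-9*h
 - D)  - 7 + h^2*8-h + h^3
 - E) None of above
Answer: B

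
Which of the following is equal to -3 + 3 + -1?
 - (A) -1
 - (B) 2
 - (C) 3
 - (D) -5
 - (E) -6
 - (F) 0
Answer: A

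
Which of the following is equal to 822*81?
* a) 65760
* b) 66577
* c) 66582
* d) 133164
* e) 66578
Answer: c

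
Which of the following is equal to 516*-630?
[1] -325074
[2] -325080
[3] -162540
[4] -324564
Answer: 2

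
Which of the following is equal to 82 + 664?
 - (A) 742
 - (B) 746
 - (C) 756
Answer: B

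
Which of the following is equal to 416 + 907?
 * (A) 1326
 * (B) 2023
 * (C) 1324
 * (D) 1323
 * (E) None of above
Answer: D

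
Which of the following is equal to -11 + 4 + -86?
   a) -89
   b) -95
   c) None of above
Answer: c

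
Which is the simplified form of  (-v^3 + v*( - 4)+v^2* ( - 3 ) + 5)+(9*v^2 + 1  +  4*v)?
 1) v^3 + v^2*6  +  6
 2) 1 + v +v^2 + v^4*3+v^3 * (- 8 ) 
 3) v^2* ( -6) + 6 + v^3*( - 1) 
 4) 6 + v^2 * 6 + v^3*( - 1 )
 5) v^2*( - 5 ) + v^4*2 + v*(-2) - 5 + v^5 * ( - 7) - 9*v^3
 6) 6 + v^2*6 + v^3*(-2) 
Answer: 4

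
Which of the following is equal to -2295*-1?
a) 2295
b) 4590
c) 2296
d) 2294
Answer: a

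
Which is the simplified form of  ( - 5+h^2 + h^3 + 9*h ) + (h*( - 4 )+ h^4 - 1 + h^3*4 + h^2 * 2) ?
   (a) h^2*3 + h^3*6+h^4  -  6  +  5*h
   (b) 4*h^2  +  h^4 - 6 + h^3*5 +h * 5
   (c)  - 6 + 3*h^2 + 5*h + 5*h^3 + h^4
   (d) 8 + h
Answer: c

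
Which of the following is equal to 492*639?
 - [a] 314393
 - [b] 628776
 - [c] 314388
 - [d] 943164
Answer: c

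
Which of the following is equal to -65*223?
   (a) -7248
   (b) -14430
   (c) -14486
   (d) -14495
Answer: d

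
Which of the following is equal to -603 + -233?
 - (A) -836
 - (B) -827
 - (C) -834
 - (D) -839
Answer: A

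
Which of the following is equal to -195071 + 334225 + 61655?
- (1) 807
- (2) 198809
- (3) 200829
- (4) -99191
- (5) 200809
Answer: 5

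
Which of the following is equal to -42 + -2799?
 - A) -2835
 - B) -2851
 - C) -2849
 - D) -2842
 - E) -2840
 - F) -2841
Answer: F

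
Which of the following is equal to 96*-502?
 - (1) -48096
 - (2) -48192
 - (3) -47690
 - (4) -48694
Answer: 2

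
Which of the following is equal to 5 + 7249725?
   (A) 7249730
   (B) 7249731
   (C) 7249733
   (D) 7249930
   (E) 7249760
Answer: A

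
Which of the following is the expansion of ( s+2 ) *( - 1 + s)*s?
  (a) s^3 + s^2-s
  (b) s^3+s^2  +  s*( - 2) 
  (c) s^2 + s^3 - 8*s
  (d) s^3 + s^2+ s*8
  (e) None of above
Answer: b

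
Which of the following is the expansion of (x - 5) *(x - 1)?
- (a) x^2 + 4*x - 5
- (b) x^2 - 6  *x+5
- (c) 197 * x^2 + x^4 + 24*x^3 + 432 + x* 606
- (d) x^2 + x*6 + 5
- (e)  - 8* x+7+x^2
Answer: b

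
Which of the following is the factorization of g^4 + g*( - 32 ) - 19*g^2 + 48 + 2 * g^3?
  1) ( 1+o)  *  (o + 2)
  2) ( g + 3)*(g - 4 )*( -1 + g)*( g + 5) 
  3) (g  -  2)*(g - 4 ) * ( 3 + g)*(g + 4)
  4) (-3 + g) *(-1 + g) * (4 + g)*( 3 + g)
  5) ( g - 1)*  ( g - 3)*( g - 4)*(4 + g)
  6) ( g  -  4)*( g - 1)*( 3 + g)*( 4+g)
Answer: 6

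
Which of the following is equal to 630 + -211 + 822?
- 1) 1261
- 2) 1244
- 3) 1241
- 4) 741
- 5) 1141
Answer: 3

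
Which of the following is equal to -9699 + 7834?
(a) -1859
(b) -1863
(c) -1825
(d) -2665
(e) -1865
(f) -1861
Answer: e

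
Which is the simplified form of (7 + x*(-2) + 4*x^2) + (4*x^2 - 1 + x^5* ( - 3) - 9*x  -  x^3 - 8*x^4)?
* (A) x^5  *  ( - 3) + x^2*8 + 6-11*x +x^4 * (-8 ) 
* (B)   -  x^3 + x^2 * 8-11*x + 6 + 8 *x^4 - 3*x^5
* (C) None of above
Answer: C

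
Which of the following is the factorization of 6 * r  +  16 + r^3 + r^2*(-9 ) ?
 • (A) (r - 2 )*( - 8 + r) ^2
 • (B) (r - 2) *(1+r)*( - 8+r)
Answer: B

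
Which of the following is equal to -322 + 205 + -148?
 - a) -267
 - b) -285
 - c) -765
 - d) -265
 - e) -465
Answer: d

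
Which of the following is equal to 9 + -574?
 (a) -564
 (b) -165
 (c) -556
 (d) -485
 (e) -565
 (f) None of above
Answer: e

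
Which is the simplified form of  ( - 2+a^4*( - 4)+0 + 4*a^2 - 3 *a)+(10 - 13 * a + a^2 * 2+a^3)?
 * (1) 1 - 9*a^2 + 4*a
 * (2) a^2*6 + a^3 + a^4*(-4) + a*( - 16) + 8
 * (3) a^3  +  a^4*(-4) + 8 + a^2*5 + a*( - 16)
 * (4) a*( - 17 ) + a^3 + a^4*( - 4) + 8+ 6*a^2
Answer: 2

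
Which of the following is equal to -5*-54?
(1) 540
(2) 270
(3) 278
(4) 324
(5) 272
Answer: 2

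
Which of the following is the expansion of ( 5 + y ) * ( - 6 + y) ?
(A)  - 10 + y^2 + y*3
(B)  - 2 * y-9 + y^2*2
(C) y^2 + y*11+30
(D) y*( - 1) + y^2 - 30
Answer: D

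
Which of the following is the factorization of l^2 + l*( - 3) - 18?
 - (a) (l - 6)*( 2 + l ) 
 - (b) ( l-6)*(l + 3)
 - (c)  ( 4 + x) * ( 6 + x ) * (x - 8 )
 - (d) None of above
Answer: b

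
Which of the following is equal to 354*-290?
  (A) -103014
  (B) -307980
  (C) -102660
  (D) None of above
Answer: C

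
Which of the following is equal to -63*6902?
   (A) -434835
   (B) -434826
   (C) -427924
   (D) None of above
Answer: B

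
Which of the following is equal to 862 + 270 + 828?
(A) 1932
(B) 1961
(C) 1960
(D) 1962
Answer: C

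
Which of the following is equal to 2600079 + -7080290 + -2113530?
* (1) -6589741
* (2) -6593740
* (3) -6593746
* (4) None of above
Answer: 4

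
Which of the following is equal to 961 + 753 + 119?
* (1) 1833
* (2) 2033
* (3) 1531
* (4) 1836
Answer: 1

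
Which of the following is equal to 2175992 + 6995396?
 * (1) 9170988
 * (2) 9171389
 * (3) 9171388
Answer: 3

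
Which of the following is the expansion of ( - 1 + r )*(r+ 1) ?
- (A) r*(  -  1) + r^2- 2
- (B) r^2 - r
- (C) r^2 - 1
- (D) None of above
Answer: C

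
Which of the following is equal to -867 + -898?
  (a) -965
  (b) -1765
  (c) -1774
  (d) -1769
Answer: b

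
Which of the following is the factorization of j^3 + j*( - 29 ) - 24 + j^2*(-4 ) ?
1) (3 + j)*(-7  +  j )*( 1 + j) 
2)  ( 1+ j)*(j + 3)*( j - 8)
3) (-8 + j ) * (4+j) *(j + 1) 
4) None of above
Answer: 2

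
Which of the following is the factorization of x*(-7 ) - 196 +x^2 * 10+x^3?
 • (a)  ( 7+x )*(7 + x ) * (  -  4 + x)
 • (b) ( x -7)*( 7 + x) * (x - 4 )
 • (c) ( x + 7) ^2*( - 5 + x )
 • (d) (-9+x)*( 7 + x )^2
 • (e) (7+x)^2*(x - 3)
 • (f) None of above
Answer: a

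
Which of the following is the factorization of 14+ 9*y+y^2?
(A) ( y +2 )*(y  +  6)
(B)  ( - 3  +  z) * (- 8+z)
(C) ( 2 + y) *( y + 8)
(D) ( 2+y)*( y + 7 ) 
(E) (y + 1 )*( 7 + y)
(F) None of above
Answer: D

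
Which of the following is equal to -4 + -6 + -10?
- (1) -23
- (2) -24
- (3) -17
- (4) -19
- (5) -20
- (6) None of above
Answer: 5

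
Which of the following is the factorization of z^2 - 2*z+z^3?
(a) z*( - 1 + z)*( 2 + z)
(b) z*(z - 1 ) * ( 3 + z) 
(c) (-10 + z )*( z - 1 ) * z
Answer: a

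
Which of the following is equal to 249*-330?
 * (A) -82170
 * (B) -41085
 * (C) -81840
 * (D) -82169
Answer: A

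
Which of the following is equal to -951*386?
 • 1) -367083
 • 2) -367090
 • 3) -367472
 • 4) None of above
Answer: 4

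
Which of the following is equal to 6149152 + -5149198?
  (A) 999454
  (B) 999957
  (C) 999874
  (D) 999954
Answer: D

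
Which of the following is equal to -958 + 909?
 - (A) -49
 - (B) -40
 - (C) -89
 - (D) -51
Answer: A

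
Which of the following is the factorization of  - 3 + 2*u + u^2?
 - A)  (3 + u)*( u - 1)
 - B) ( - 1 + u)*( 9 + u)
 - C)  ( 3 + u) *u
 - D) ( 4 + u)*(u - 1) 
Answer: A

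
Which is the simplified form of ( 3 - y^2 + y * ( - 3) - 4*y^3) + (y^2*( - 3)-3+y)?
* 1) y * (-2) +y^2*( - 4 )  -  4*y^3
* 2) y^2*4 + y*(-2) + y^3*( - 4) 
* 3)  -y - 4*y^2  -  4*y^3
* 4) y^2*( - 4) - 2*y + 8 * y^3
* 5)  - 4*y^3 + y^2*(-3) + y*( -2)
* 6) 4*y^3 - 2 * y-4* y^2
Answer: 1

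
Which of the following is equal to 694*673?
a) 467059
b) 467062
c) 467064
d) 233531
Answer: b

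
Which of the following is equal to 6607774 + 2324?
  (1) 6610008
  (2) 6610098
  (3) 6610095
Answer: 2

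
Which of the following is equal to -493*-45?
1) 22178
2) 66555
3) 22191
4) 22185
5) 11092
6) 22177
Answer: 4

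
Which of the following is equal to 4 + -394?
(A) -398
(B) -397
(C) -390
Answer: C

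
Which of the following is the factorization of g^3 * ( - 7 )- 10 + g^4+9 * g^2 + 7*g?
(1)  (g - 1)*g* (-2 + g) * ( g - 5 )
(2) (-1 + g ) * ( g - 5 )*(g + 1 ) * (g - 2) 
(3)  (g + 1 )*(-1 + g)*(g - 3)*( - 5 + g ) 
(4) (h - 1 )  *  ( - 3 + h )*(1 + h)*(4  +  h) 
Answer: 2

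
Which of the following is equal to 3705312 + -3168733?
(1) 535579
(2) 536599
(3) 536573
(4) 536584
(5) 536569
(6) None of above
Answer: 6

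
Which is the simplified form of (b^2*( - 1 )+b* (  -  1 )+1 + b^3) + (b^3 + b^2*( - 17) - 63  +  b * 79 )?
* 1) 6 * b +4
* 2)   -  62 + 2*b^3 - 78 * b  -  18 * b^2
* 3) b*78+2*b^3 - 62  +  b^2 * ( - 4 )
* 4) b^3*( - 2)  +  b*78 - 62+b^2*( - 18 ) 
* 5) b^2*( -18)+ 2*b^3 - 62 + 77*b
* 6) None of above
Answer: 6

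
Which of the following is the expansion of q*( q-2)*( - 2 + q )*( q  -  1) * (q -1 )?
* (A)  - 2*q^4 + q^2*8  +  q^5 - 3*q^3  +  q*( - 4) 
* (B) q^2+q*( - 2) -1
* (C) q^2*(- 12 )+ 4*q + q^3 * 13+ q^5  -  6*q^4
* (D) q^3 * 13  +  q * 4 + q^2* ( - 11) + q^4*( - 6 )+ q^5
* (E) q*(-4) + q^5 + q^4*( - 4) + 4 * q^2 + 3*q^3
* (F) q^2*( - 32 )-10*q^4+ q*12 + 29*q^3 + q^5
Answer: C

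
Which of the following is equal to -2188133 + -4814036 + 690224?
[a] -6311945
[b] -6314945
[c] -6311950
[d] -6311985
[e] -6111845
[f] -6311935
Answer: a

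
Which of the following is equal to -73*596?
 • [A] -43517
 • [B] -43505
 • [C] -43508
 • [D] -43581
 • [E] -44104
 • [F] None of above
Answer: C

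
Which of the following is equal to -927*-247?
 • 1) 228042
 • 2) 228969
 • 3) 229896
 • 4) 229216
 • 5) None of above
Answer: 2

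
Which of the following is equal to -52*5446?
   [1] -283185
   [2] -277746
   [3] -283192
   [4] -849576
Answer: 3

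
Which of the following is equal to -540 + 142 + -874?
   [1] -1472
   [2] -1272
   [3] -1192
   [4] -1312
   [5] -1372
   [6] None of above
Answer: 2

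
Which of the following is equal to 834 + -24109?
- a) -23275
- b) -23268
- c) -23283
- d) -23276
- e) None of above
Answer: a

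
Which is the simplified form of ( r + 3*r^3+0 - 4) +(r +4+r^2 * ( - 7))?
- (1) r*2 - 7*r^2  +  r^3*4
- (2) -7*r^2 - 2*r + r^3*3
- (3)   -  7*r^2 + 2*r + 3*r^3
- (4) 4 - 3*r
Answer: 3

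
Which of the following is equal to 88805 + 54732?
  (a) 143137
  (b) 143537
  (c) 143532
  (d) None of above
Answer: b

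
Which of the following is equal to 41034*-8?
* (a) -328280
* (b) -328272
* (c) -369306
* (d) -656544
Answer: b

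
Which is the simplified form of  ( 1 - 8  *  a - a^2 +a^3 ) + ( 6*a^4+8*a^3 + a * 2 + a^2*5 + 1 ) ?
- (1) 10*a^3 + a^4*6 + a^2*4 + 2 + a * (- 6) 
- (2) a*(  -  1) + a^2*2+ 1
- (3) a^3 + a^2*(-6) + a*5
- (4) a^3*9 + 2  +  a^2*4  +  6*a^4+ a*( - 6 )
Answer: 4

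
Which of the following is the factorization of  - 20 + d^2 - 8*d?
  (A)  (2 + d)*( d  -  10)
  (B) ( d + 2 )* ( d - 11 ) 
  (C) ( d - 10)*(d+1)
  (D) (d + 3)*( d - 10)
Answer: A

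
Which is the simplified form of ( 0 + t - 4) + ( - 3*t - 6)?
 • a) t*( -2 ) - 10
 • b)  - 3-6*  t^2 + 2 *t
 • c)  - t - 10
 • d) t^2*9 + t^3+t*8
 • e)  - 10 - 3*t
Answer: a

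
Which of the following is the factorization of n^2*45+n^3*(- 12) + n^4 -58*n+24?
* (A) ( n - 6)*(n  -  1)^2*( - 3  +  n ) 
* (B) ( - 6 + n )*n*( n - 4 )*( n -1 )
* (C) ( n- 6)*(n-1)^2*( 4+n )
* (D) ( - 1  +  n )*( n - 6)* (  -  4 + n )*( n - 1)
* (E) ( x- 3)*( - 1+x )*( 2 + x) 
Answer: D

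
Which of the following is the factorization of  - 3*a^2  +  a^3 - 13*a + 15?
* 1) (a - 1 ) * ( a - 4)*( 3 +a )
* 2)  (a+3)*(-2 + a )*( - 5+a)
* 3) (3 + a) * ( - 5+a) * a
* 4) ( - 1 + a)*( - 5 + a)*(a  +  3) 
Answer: 4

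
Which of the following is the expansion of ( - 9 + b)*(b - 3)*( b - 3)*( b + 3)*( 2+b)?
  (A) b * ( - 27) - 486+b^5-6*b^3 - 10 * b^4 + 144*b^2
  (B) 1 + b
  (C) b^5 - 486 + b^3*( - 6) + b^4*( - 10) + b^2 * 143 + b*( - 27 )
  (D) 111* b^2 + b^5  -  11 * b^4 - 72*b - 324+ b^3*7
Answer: A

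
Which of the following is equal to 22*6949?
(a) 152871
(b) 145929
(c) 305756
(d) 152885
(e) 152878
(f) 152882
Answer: e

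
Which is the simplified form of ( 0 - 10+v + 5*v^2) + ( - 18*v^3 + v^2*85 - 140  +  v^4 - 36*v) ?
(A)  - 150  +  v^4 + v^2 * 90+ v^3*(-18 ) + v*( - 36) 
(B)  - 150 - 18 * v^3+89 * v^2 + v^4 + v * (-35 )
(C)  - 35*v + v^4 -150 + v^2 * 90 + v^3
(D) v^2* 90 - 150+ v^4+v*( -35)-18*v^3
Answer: D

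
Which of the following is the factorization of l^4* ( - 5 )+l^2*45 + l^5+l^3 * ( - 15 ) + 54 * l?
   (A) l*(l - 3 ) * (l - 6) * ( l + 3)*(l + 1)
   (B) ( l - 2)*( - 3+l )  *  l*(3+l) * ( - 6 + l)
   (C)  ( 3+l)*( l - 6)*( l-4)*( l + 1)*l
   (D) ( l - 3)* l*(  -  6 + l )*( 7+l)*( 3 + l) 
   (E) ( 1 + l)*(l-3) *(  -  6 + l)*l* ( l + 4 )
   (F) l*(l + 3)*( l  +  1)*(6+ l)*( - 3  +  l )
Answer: A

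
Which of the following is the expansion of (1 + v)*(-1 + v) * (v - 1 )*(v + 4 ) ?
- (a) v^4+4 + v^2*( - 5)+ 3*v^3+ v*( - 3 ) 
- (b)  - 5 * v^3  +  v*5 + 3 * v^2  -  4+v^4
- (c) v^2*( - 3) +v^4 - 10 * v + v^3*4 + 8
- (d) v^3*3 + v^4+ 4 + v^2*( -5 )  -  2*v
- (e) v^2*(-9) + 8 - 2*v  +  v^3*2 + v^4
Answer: a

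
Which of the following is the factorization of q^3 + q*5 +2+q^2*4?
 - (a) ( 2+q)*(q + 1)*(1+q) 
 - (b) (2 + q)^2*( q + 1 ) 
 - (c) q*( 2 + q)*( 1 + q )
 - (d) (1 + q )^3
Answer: a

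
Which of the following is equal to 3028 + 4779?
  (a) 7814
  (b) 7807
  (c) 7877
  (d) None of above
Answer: b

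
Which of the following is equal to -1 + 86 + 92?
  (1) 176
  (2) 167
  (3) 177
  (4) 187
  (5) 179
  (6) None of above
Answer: 3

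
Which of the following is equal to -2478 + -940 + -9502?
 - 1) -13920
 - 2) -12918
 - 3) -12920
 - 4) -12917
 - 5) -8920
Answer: 3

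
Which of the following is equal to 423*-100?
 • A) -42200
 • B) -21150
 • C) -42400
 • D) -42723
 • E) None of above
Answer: E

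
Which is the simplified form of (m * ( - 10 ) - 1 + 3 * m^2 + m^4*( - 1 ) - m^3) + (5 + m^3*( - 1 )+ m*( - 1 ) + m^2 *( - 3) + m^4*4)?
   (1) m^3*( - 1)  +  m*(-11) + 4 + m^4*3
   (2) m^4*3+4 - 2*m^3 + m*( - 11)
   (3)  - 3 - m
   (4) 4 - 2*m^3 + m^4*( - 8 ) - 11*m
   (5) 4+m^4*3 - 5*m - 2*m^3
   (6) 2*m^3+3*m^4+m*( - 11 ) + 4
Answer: 2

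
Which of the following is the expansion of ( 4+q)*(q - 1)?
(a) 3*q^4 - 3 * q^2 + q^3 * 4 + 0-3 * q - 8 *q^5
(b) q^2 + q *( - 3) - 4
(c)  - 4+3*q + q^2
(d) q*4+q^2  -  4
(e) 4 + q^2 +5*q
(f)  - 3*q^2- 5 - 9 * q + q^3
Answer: c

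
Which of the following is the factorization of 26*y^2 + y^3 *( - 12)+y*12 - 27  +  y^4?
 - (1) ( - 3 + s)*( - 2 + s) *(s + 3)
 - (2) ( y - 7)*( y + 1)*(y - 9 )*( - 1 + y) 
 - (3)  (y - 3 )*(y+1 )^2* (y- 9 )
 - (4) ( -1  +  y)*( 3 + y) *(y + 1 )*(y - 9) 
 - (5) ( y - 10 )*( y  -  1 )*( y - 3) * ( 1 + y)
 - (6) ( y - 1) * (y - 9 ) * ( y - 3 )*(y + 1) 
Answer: 6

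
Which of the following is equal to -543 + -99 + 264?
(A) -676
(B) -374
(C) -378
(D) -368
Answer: C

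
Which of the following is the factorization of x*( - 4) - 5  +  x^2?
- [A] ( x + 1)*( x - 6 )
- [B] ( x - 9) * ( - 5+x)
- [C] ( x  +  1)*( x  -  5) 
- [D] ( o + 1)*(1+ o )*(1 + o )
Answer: C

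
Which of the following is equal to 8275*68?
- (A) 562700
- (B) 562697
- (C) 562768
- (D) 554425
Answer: A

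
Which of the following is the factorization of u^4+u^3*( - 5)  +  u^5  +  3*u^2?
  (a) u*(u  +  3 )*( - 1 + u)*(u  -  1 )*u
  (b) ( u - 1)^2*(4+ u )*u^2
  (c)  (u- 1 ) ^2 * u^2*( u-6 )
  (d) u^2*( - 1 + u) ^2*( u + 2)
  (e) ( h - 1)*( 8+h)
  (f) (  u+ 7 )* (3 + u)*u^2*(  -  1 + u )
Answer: a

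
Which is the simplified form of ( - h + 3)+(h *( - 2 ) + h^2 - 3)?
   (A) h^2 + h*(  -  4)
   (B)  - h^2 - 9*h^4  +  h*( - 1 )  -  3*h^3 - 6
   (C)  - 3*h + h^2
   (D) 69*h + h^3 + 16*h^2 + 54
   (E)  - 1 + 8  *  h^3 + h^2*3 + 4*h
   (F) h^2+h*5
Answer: C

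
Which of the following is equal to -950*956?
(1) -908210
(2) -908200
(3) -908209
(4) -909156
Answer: 2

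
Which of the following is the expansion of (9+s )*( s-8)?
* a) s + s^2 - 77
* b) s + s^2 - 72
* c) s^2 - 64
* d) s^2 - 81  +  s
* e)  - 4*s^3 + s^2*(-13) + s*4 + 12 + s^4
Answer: b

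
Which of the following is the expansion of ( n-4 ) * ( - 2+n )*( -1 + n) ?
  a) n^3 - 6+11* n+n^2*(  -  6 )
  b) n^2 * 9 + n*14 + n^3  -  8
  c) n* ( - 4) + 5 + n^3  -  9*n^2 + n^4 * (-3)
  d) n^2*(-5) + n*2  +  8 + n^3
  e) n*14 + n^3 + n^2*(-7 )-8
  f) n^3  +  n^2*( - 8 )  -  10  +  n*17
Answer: e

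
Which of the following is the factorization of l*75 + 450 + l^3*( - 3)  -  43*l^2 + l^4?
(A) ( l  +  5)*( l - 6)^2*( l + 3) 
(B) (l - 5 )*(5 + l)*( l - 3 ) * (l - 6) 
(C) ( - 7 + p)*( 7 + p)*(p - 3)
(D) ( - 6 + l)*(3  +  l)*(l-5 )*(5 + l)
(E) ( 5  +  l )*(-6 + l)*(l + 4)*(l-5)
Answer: D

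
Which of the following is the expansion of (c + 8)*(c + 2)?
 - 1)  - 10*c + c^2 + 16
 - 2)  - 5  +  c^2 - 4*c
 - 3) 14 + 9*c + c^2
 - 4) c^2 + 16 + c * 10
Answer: 4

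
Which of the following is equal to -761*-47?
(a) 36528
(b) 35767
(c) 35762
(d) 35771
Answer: b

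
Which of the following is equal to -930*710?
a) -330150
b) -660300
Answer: b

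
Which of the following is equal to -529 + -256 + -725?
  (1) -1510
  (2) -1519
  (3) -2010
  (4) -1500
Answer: 1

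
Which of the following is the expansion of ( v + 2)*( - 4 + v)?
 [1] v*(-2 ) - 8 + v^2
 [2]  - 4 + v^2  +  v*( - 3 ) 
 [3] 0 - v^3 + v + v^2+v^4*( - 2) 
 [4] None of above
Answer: 1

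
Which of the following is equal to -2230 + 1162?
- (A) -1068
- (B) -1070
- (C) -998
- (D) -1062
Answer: A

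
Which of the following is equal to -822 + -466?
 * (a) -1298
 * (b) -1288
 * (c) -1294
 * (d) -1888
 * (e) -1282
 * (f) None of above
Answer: b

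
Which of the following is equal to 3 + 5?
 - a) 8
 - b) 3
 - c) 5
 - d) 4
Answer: a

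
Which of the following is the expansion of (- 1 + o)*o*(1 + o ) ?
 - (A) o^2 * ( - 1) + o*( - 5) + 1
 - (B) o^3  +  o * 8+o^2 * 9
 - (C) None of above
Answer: C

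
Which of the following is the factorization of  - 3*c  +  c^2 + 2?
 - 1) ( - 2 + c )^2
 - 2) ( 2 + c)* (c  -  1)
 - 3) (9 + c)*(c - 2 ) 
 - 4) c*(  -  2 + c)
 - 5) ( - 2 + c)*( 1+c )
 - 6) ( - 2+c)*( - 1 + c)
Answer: 6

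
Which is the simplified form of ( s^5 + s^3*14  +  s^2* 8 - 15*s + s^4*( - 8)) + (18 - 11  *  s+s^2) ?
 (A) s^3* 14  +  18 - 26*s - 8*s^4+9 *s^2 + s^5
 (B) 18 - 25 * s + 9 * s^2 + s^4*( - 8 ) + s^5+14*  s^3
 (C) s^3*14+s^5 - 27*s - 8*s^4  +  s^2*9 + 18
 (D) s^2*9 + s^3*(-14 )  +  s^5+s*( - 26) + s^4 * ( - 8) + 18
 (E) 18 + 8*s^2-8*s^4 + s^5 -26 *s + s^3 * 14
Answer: A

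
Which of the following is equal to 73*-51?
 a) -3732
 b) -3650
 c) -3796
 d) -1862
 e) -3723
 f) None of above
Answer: e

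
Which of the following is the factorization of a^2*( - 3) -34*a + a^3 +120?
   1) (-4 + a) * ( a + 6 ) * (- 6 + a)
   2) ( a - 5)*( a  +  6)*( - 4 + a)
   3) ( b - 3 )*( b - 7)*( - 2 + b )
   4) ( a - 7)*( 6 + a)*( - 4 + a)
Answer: 2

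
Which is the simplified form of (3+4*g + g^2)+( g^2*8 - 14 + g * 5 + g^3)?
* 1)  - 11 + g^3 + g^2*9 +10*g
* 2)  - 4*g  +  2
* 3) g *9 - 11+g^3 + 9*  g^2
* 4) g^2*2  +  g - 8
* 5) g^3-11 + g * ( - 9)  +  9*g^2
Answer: 3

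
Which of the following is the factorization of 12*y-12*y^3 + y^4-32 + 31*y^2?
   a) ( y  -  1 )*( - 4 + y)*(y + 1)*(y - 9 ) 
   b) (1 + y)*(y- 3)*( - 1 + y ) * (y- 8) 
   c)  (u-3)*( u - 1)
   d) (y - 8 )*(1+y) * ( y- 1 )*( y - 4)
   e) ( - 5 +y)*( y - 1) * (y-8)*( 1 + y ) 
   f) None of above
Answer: d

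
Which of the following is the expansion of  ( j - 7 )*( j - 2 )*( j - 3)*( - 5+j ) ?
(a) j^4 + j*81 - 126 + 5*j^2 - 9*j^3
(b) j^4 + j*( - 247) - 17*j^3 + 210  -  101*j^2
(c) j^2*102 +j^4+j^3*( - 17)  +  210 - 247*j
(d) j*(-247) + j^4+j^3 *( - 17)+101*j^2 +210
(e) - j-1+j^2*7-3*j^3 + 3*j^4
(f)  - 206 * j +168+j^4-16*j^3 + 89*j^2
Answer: d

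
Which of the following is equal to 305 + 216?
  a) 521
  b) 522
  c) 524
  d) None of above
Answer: a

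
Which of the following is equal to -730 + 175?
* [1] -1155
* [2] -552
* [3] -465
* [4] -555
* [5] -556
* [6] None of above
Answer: 4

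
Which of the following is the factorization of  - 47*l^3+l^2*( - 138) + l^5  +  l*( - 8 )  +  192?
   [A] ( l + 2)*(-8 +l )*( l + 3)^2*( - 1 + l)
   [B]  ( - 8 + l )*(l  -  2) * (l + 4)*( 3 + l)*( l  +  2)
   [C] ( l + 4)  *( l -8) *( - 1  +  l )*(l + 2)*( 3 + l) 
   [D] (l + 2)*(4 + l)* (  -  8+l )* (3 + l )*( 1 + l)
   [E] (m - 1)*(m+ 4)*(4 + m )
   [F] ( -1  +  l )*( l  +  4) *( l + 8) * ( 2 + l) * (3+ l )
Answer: C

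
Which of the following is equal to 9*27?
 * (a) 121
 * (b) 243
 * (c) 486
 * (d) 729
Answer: b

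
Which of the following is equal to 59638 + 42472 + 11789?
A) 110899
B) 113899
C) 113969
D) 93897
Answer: B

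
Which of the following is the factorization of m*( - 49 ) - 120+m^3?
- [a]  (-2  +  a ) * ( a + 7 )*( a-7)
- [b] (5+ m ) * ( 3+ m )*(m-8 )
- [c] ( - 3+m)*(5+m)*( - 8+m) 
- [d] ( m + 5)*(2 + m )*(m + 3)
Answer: b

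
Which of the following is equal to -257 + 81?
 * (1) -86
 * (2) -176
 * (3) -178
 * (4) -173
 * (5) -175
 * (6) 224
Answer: 2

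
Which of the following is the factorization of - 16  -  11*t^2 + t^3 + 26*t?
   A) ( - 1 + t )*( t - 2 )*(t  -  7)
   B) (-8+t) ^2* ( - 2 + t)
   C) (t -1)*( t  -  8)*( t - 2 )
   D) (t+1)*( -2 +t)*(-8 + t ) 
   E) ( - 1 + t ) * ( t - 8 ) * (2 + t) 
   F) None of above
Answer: C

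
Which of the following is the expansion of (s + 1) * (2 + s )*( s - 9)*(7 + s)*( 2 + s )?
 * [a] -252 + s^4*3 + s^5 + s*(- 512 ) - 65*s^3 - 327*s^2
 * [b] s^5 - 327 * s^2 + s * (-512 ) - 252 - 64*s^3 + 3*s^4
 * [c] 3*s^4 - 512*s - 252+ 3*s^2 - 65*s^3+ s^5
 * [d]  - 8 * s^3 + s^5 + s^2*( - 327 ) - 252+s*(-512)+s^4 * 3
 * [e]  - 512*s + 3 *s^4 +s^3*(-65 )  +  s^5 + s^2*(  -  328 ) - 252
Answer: a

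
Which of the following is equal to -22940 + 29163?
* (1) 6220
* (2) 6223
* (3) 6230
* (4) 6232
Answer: 2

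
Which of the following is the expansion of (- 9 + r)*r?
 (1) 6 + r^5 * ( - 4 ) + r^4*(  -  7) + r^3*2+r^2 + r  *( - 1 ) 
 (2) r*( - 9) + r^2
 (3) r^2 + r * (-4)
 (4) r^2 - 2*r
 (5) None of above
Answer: 2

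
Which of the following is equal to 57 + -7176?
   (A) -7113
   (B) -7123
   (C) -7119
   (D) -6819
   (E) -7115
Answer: C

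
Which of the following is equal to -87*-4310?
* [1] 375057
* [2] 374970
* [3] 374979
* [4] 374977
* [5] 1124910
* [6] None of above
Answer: 2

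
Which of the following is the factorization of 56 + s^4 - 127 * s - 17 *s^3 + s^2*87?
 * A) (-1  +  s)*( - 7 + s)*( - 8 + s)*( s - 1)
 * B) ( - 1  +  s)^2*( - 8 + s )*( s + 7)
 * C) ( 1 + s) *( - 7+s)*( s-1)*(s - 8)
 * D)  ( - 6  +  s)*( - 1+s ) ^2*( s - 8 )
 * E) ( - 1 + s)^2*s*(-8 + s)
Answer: A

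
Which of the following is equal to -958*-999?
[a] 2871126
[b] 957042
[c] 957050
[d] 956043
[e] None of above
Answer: b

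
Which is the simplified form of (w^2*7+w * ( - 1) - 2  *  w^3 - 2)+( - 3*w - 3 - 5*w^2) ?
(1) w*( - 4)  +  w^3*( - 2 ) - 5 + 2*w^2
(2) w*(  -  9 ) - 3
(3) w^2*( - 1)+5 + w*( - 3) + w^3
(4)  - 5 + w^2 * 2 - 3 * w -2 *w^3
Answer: 1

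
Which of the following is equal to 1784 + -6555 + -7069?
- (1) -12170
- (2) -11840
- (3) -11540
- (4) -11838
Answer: 2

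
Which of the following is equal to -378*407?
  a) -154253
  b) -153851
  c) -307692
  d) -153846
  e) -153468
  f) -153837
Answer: d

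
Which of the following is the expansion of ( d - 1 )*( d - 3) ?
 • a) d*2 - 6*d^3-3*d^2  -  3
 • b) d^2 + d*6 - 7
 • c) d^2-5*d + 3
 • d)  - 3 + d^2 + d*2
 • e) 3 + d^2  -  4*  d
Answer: e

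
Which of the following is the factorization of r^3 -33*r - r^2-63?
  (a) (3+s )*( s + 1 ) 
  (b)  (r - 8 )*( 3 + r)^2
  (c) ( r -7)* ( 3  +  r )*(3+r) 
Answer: c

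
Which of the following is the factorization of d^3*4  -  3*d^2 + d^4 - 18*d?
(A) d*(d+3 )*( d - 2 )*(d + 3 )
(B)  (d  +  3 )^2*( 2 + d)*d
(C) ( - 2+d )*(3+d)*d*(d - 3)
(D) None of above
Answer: A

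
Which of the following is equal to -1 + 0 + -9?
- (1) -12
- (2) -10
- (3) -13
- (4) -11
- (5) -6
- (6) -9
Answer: 2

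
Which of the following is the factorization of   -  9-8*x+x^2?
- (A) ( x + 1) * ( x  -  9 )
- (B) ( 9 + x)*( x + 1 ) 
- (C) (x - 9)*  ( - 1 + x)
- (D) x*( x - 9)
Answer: A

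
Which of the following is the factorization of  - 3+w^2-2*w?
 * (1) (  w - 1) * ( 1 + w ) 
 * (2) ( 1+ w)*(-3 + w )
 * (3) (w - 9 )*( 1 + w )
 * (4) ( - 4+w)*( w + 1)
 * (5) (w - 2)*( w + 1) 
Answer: 2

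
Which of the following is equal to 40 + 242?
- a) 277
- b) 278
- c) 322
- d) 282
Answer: d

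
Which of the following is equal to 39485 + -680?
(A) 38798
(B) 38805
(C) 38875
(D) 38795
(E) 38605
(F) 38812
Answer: B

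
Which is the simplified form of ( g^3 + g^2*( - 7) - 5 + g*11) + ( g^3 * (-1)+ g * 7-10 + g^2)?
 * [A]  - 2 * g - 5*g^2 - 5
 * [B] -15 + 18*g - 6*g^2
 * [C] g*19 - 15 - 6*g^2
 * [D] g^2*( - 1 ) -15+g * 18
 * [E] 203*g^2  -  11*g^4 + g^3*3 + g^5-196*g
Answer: B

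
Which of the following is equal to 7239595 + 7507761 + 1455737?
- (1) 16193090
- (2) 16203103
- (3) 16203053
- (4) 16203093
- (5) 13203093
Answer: 4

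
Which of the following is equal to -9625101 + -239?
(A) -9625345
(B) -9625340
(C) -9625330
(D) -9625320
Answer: B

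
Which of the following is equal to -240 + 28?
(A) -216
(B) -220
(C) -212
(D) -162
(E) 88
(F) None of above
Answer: C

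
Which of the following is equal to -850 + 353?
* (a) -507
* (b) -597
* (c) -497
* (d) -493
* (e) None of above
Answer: c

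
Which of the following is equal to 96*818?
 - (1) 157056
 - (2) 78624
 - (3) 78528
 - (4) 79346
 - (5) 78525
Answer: 3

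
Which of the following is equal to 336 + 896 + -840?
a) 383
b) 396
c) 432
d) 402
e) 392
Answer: e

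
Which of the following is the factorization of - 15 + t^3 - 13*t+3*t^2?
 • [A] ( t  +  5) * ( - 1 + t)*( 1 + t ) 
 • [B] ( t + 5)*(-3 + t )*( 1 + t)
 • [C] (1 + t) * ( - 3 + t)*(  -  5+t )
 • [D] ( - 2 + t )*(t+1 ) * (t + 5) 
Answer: B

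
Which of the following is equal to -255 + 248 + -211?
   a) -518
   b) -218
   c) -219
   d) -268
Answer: b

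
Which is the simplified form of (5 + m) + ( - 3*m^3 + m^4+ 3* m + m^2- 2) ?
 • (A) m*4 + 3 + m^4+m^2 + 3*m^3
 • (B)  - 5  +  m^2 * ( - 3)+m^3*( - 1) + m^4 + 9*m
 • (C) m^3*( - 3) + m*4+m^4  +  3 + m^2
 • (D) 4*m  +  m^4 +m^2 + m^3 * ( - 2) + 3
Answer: C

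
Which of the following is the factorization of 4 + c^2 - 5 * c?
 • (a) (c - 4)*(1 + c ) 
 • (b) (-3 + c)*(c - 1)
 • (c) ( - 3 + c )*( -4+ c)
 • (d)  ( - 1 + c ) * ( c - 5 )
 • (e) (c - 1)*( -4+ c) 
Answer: e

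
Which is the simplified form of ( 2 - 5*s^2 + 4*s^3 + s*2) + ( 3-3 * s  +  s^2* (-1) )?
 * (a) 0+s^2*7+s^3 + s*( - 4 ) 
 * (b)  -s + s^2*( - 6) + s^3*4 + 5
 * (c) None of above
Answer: b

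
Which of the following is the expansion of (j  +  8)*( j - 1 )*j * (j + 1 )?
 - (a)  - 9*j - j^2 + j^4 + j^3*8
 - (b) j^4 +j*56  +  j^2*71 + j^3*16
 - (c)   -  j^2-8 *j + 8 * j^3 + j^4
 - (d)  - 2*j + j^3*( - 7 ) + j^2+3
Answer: c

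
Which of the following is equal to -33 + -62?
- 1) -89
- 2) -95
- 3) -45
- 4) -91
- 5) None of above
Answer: 2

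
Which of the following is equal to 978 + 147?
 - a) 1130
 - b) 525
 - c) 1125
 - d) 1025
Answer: c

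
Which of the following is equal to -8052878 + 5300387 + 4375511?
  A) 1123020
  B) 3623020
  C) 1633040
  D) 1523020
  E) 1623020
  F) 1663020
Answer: E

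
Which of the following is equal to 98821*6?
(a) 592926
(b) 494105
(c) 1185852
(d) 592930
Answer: a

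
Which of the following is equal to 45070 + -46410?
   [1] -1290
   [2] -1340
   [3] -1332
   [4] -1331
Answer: 2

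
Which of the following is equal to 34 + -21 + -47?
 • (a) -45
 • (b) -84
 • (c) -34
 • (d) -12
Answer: c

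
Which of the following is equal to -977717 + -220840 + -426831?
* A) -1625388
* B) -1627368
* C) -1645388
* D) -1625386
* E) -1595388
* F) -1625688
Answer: A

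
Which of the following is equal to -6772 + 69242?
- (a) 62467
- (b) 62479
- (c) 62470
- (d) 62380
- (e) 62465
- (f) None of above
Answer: c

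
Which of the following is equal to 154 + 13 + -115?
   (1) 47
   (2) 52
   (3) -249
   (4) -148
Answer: 2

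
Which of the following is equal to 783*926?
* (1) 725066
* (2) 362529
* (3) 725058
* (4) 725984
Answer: 3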